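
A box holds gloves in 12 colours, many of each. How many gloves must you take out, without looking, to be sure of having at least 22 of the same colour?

253

You could draw 21 of every colour without reaching 22 of any — 252 in all.
One more forces 22 of some colour, so 252 + 1 = 253.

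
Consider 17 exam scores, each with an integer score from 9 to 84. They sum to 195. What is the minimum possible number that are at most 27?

15

Each value above 27 is at least 28, contributing at least 28 − 9 = 19 above the floor 9.
The sum exceeds the floor total 153 by 42, so at most ⌊42/19⌋ = 2 exceed 27, and at least 15 are ≤ 27.
Exactly 15 works: 15 values at 9 and 2 at 28 total 191; raise one of the low values by 4 (still ≤ 27) to hit 195.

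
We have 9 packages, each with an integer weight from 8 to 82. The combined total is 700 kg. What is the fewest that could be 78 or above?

2

Each value short of 78 is at most 77, costing at least 82 − 77 = 5 against the maximum total of 738.
We can afford to lose at most 738 − 700 = 38, so at most ⌊38/5⌋ = 7 fall short, and at least 2 are ≥ 78.
Exactly 2 works: 2 values at 82 and 7 at 77 total 703; lower one of the high values by 3 (still ≥ 78) to hit 700.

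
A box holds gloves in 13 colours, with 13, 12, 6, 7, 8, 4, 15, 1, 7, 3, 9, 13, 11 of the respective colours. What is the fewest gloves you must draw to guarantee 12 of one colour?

101

In the worst case you take as many as possible of each colour without reaching 12: 11 + 11 + 6 + 7 + 8 + 4 + 11 + 1 + 7 + 3 + 9 + 11 + 11 = 100.
The next one must give 12 of some colour, so 100 + 1 = 101.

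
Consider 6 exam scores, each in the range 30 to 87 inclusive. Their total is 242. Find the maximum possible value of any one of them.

87

Maximizing one value means minimizing the remaining 5.
The other 5 contribute at least 5 × 30 = 150, leaving at most 242 − 150 = 92.
But each score is capped at 87, so the maximum is 87.
Achievable: one at 87 and the other 5 totalling 155, which fits since 5 × 30 ≤ 155 ≤ 5 × 87.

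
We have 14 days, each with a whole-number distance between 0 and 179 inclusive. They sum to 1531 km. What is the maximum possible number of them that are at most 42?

Each value at 42 or below falls at least 179 − 42 = 137 short of the ceiling 179.
The ceiling total is 14 × 179 = 2506, and we need 1531, so at most ⌊(2506 − 1531)/137⌋ = 7 can be that low.
k = 7 is achieved by 7 values at 42 and 7 at 179, total 1547; lower one of the 179's by 16 (still > 42) to reach 1531.

7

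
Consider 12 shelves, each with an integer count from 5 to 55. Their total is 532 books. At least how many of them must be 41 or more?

Each value short of 41 is at most 40, costing at least 55 − 40 = 15 against the maximum total of 660.
We can afford to lose at most 660 − 532 = 128, so at most ⌊128/15⌋ = 8 fall short, and at least 4 are ≥ 41.
Exactly 4 works: 4 values at 55 and 8 at 40 total 540; lower one of the high values by 8 (still ≥ 41) to hit 532.

4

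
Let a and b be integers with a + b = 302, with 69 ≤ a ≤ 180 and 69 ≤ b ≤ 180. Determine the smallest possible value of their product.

21960

Since a + b is fixed, pushing one of them to its bound minimizes the product.
At the endpoint a = 122, b = 302 − 122 = 180, so ab = 122 × 180 = 21960.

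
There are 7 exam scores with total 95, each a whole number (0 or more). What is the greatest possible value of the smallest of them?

13

The 7 values sum to 95, so their minimum is at most ⌊95/7⌋ = 13.
Taking 3 copies of 13 and 4 copies of 14 gives exactly 95, so 13 is attained.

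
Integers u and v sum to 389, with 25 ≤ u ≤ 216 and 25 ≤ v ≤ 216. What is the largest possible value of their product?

37830

For a fixed sum, the product uv is largest when u and v are as close as possible.
Taking u = 194 and v = 195 (both in [25, 216]) gives uv = 37830.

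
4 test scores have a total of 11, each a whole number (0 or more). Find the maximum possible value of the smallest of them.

The average is 11/4 < 3, so some value is ≤ 2.
Taking 1 copy of 2 and 3 copies of 3 gives exactly 11, so 2 is attained.

2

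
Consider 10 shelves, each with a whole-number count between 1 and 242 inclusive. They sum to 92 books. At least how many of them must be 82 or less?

Let j be the number exceeding 82. Then the total is ≥ 83·j + 1·(10 − j) = 10 + 82j.
So 82j ≤ 82 and j ≤ 1; hence at least 10 − 1 = 9 are ≤ 82.
Exactly 9 works: 9 values at 1 and 1 at 83 total 92.

9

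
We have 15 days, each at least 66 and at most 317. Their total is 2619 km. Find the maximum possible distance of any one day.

317

Maximizing one value means minimizing the remaining 14.
The other 14 contribute at least 14 × 66 = 924, leaving at most 2619 − 924 = 1695.
But each day is capped at 317, so the maximum is 317.
Achievable: one at 317 and the other 14 totalling 2302, which fits since 14 × 66 ≤ 2302 ≤ 14 × 317.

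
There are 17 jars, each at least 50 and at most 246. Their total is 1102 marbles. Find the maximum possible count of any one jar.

Maximizing one value means minimizing the remaining 16.
The other 16 contribute at least 16 × 50 = 800, leaving at most 1102 − 800 = 302.
But each jar is capped at 246, so the maximum is 246.
Achievable: one at 246 and the other 16 totalling 856, which fits since 16 × 50 ≤ 856 ≤ 16 × 246.

246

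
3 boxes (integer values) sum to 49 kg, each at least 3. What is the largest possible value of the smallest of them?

16

If every one of the 3 were at least 17, the total would be at least 3 × 17 = 51 > 49.
Equality holds with 2 values of 16 and 1 value of 17.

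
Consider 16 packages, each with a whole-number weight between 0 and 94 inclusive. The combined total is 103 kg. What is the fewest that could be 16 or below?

10

Each value above 16 is at least 17, contributing at least 17 − 0 = 17 above the floor 0.
The sum exceeds the floor total 0 by 103, so at most ⌊103/17⌋ = 6 exceed 16, and at least 10 are ≤ 16.
Exactly 10 works: 10 values at 0 and 6 at 17 total 102; raise one of the low values by 1 (still ≤ 16) to hit 103.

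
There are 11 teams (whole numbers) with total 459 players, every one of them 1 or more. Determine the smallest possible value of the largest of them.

42

The average is 459/11 > 41, so not all 11 can be 41 or less; the largest is ≥ 42.
Equality holds with 8 values of 42 and 3 values of 41.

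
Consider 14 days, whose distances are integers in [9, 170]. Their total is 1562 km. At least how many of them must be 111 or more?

Each value short of 111 is at most 110, costing at least 170 − 110 = 60 against the maximum total of 2380.
We can afford to lose at most 2380 − 1562 = 818, so at most ⌊818/60⌋ = 13 fall short, and at least 1 are ≥ 111.
Exactly 1 works: 1 value at 170 and 13 at 110 total 1600; lower one of the high values by 38 (still ≥ 111) to hit 1562.

1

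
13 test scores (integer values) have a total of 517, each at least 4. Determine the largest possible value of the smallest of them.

39

If every one of the 13 were at least 40, the total would be at least 13 × 40 = 520 > 517.
Equality holds with 3 values of 39 and 10 values of 40.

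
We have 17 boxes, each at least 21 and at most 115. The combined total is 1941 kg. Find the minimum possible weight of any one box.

101

To make one box as small as possible, make the other 16 as large as possible.
The other 16 contribute at most 16 × 115 = 1840, leaving at least 1941 − 1840 = 101.
Since 101 ≥ 21, this is achievable: one at 101 and 16 at 115.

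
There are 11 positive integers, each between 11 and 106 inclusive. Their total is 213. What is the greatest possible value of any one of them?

103

To make one integer as large as possible, make the other 10 as small as possible.
The other 10 contribute at least 10 × 11 = 110, leaving at most 213 − 110 = 103.
Since 103 ≤ 106, this is achievable: one at 103 and 10 at 11.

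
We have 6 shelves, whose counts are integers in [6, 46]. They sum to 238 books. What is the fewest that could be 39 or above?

2

If only k of them are at least 39, the other 6 − k are at most 38, so the total is at most k·46 + (6 − k)·38.
This must reach 238, so k·46 + (6 − k)·38 ≥ 238, giving k ≥ 2.
Exactly 2 works: 2 values at 46 and 4 at 38 total 244; lower one of the high values by 6 (still ≥ 39) to hit 238.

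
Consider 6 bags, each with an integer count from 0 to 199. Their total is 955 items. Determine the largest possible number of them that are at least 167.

With k values at 167 or above and the rest at least 0, the sum is at least 0 + 167k.
Since the sum is 955, we need 167k ≤ 955, i.e. k ≤ 5.
k = 5 is achieved by 5 values at 167 and 1 at 0, total 835; add 120 to one value (staying below 167) to reach 955.

5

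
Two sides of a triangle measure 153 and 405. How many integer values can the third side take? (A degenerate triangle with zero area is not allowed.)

The triangle inequality gives |153 − 405| < c < 153 + 405, i.e. 252 < c < 558.
So c can be any integer from 253 to 557: 305 values.

305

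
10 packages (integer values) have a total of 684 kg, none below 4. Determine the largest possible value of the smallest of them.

The average is 684/10 < 69, so some value is ≤ 68.
Taking 6 copies of 68 and 4 copies of 69 gives exactly 684, so 68 is attained.

68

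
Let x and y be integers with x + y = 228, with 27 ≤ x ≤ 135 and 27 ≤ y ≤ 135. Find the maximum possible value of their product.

12996

xy = x(228 − x) is maximized when x is as near 228/2 as the bounds allow.
Taking x = 114 and y = 114 (both in [27, 135]) gives xy = 12996.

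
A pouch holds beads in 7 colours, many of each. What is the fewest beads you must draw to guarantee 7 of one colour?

In the worst case you draw 6 of each of the 7 colours: 7 × 6 = 42.
One more forces 7 of some colour, so 42 + 1 = 43.

43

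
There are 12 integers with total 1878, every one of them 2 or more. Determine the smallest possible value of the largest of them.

The average is 1878/12 > 156, so not all 12 can be 156 or less; the largest is ≥ 157.
Achievable: 6 of them at 157 and 6 at 156 total 1878.

157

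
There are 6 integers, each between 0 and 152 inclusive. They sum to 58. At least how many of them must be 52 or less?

5

If only k of them are at most 52, the other 6 − k are at least 53, so the total is at least (6 − k)·53 + k·0.
This is ≤ 58, so (6 − k)·53 + 0k ≤ 58, which gives k ≥ 5.
Exactly 5 works: 5 values at 0 and 1 at 53 total 53; raise one of the low values by 5 (still ≤ 52) to hit 58.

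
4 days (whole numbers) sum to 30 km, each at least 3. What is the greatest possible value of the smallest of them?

The 4 values sum to 30, so their minimum is at most ⌊30/4⌋ = 7.
Achievable: 2 of them at 7 and 2 at 8 total 30.

7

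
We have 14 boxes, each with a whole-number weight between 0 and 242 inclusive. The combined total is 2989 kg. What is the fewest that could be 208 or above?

Each value short of 208 is at most 207, costing at least 242 − 207 = 35 against the maximum total of 3388.
We can afford to lose at most 3388 − 2989 = 399, so at most ⌊399/35⌋ = 11 fall short, and at least 3 are ≥ 208.
Exactly 3 works: 3 values at 242 and 11 at 207 total 3003; lower one of the high values by 14 (still ≥ 208) to hit 2989.

3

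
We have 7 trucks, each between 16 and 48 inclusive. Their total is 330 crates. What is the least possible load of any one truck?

Minimizing one value means maximizing the remaining 6.
The other 6 contribute at most 6 × 48 = 288, leaving at least 330 − 288 = 42.
Since 42 ≥ 16, this is achievable: one at 42 and 6 at 48.

42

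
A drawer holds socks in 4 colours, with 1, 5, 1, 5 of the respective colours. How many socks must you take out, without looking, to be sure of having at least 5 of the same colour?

In the worst case you take as many as possible of each colour without reaching 5: 1 + 4 + 1 + 4 = 10.
The next one must give 5 of some colour, so 10 + 1 = 11.

11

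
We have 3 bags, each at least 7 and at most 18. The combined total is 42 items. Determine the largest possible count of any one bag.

18

To make one bag as large as possible, make the other 2 as small as possible.
The other 2 contribute at least 2 × 7 = 14, leaving at most 42 − 14 = 28.
But each bag is capped at 18, so the maximum is 18.
Achievable: one at 18 and the other 2 totalling 24, which fits since 2 × 7 ≤ 24 ≤ 2 × 18.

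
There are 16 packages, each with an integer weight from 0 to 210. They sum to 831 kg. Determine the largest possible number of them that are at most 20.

Suppose k of them are at most 20. Those contribute at most 20 each and the rest at most 210 each.
So the total is at most 20k + 210(16 − k) = 3360 − 190k. This must still be ≥ 831, so k ≤ 13.
k = 13 is achieved by 13 values at 20 and 3 at 210, total 890; lower one of the 210's by 59 (still > 20) to reach 831.

13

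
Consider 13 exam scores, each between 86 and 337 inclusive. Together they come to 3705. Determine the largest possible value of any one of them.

337

Maximizing one value means minimizing the remaining 12.
The other 12 contribute at least 12 × 86 = 1032, leaving at most 3705 − 1032 = 2673.
But each score is capped at 337, so the maximum is 337.
Achievable: one at 337 and the other 12 totalling 3368, which fits since 12 × 86 ≤ 3368 ≤ 12 × 337.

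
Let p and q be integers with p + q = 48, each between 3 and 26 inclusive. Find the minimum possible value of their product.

For a fixed sum, pq is smallest when p and q are as far apart as possible.
The extreme feasible split is p = 22, q = 26, giving pq = 572.

572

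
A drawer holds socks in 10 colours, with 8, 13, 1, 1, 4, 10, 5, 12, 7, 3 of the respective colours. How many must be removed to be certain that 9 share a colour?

54

In the worst case you take as many as possible of each colour without reaching 9: 8 + 8 + 1 + 1 + 4 + 8 + 5 + 8 + 7 + 3 = 53.
The next one must give 9 of some colour, so 53 + 1 = 54.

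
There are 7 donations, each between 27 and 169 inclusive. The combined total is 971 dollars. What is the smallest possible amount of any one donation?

27

To make one donation as small as possible, make the other 6 as large as possible.
The other 6 can take up 6 × 169 = 1014 ≥ 971 − 27, so one donation can sit at its floor of 27.
Achievable: one at 27 and the other 6 totalling 944, which fits since 6 × 27 ≤ 944 ≤ 6 × 169.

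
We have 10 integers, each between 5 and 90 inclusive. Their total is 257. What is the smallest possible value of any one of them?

5

Minimizing one value means maximizing the remaining 9.
The other 9 can take up 9 × 90 = 810 ≥ 257 − 5, so one integer can sit at its floor of 5.
Achievable: one at 5 and the other 9 totalling 252, which fits since 9 × 5 ≤ 252 ≤ 9 × 90.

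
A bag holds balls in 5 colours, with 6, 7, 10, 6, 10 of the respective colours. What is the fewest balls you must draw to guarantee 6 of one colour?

26

In the worst case you take as many as possible of each colour without reaching 6: 5 + 5 + 5 + 5 + 5 = 25.
The next one must give 6 of some colour, so 25 + 1 = 26.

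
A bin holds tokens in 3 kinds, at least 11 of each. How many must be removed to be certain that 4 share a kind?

10

You could draw 3 of every kind without reaching 4 of any — 9 in all.
One more forces 4 of some kind, so 9 + 1 = 10.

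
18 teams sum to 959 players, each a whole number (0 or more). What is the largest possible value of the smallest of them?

53

The average is 959/18 < 54, so some value is ≤ 53.
Taking 13 copies of 53 and 5 copies of 54 gives exactly 959, so 53 is attained.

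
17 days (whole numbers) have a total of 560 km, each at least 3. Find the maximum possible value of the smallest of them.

32

If every one of the 17 were at least 33, the total would be at least 17 × 33 = 561 > 560.
Taking 1 copy of 32 and 16 copies of 33 gives exactly 560, so 32 is attained.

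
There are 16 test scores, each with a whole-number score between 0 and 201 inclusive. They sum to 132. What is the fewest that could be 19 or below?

Each value above 19 is at least 20, contributing at least 20 − 0 = 20 above the floor 0.
The sum exceeds the floor total 0 by 132, so at most ⌊132/20⌋ = 6 exceed 19, and at least 10 are ≤ 19.
Exactly 10 works: 10 values at 0 and 6 at 20 total 120; raise one of the low values by 12 (still ≤ 19) to hit 132.

10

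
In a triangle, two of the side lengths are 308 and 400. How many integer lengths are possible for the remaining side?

615

The triangle inequality gives |308 − 400| < c < 308 + 400, i.e. 92 < c < 708.
So c can be any integer from 93 to 707: 615 values.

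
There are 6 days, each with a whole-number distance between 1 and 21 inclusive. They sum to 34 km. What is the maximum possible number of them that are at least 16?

If k of the values are ≥ 16, the total is ≥ 16k + 1(6 − k).
Setting 16k + 1(6 − k) ≤ 34 gives 15k ≤ 28, so k ≤ 1.
k = 1 is achieved by 1 value at 16 and 5 at 1, total 21; add 13 to one value (staying below 16) to reach 34.

1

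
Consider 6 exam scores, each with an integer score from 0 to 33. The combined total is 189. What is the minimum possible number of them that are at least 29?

5

Each value short of 29 is at most 28, costing at least 33 − 28 = 5 against the maximum total of 198.
We can afford to lose at most 198 − 189 = 9, so at most ⌊9/5⌋ = 1 fall short, and at least 5 are ≥ 29.
Exactly 5 works: 5 values at 33 and 1 at 28 total 193; lower one of the high values by 4 (still ≥ 29) to hit 189.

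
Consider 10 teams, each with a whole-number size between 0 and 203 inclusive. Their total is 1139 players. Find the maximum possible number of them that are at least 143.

With k values at 143 or above and the rest at least 0, the sum is at least 0 + 143k.
Since the sum is 1139, we need 143k ≤ 1139, i.e. k ≤ 7.
k = 7 is achieved by 7 values at 143 and 3 at 0, total 1001; add 138 to one value (staying below 143) to reach 1139.

7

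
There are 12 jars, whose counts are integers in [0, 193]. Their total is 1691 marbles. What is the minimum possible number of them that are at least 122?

Suppose at most 12 − j of them reach 122; then j values are ≤ 121 and the rest ≤ 193.
The total is then ≤ 121·j + 193·(12 − j) = 2316 − 72j. For this to be ≥ 1691 we need j ≤ 8, so at least 12 − 8 = 4 must reach 122.
Exactly 4 works: 4 values at 193 and 8 at 121 total 1740; lower one of the high values by 49 (still ≥ 122) to hit 1691.

4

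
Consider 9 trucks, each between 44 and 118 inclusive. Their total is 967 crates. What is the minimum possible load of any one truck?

44

To make one truck as small as possible, make the other 8 as large as possible.
The other 8 can take up 8 × 118 = 944 ≥ 967 − 44, so one truck can sit at its floor of 44.
Achievable: one at 44 and the other 8 totalling 923, which fits since 8 × 44 ≤ 923 ≤ 8 × 118.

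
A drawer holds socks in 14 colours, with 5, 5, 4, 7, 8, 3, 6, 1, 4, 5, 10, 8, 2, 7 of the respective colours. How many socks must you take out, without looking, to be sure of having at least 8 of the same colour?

In the worst case you take as many as possible of each colour without reaching 8: 5 + 5 + 4 + 7 + 7 + 3 + 6 + 1 + 4 + 5 + 7 + 7 + 2 + 7 = 70.
The next one must give 8 of some colour, so 70 + 1 = 71.

71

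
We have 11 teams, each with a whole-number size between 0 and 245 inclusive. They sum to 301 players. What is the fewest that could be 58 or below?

6

Let j be the number exceeding 58. Then the total is ≥ 59·j + 0·(11 − j) = 0 + 59j.
So 59j ≤ 301 and j ≤ 5; hence at least 11 − 5 = 6 are ≤ 58.
Exactly 6 works: 6 values at 0 and 5 at 59 total 295; raise one of the low values by 6 (still ≤ 58) to hit 301.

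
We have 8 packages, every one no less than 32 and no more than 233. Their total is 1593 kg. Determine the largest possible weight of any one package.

Maximizing one value means minimizing the remaining 7.
The other 7 contribute at least 7 × 32 = 224, leaving at most 1593 − 224 = 1369.
But each package is capped at 233, so the maximum is 233.
Achievable: one at 233 and the other 7 totalling 1360, which fits since 7 × 32 ≤ 1360 ≤ 7 × 233.

233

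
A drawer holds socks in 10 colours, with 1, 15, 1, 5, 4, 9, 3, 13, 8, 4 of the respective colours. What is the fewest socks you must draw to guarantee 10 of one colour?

54

In the worst case you take as many as possible of each colour without reaching 10: 1 + 9 + 1 + 5 + 4 + 9 + 3 + 9 + 8 + 4 = 53.
The next one must give 10 of some colour, so 53 + 1 = 54.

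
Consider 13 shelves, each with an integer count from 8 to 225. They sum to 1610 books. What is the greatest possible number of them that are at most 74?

Suppose k of them are at most 74. Those contribute at most 74 each and the rest at most 225 each.
So the total is at most 74k + 225(13 − k) = 2925 − 151k. This must still be ≥ 1610, so k ≤ 8.
k = 8 is achieved by 8 values at 74 and 5 at 225, total 1717; lower one of the 225's by 107 (still > 74) to reach 1610.

8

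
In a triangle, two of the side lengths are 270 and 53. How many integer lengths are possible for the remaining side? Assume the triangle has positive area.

105

The triangle inequality gives |270 − 53| < c < 270 + 53, i.e. 217 < c < 323.
So c can be any integer from 218 to 322: 105 values.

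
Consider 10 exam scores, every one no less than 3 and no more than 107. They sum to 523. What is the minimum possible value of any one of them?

3

To make one score as small as possible, make the other 9 as large as possible.
The other 9 can take up 9 × 107 = 963 ≥ 523 − 3, so one score can sit at its floor of 3.
Achievable: one at 3 and the other 9 totalling 520, which fits since 9 × 3 ≤ 520 ≤ 9 × 107.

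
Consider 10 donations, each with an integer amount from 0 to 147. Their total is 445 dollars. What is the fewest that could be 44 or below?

If only k of them are at most 44, the other 10 − k are at least 45, so the total is at least (10 − k)·45 + k·0.
This is ≤ 445, so (10 − k)·45 + 0k ≤ 445, which gives k ≥ 1.
Exactly 1 works: 1 value at 0 and 9 at 45 total 405; raise one of the low values by 40 (still ≤ 44) to hit 445.

1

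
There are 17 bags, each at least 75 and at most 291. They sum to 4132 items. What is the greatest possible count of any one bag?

Maximizing one value means minimizing the remaining 16.
The other 16 contribute at least 16 × 75 = 1200, leaving at most 4132 − 1200 = 2932.
But each bag is capped at 291, so the maximum is 291.
Achievable: one at 291 and the other 16 totalling 3841, which fits since 16 × 75 ≤ 3841 ≤ 16 × 291.

291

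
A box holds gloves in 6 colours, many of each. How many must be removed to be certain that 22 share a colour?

127

You could draw 21 of every colour without reaching 22 of any — 126 in all.
One more forces 22 of some colour, so 126 + 1 = 127.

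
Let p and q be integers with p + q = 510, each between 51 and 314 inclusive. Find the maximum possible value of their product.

pq = p(510 − p) is maximized when p is as near 510/2 as the bounds allow.
Taking p = 255 and q = 255 (both in [51, 314]) gives pq = 65025.

65025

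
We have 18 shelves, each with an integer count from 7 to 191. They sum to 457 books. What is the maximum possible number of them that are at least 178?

1

With k values at 178 or above and the rest at least 7, the sum is at least 126 + 171k.
Since the sum is 457, we need 171k ≤ 331, i.e. k ≤ 1.
k = 1 is achieved by 1 value at 178 and 17 at 7, total 297; add 160 to one value (staying below 178) to reach 457.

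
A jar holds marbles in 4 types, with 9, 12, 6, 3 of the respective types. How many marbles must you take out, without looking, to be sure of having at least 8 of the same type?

24

In the worst case you take as many as possible of each type without reaching 8: 7 + 7 + 6 + 3 = 23.
The next one must give 8 of some type, so 23 + 1 = 24.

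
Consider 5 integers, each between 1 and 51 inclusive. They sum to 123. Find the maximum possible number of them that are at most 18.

Suppose k of them are at most 18. Those contribute at most 18 each and the rest at most 51 each.
So the total is at most 18k + 51(5 − k) = 255 − 33k. This must still be ≥ 123, so k ≤ 4.
k = 4 is achieved by 4 values at 18 and 1 at 51, total 123.

4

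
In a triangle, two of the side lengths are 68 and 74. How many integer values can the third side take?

135

The triangle inequality gives |68 − 74| < c < 68 + 74, i.e. 6 < c < 142.
So c can be any integer from 7 to 141: 135 values.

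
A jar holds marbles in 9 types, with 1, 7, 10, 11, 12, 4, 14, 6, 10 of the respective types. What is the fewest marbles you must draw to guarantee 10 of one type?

64

In the worst case you take as many as possible of each type without reaching 10: 1 + 7 + 9 + 9 + 9 + 4 + 9 + 6 + 9 = 63.
The next one must give 10 of some type, so 63 + 1 = 64.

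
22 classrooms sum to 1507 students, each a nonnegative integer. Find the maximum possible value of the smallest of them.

68

The 22 values sum to 1507, so their minimum is at most ⌊1507/22⌋ = 68.
Taking 11 copies of 68 and 11 copies of 69 gives exactly 1507, so 68 is attained.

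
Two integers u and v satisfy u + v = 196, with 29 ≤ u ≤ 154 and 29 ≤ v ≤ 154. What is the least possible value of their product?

For a fixed sum, uv is smallest when u and v are as far apart as possible.
At the endpoint u = 42, v = 196 − 42 = 154, so uv = 42 × 154 = 6468.

6468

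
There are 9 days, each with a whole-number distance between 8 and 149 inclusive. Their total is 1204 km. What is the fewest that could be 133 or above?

If only k of them are at least 133, the other 9 − k are at most 132, so the total is at most k·149 + (9 − k)·132.
This must reach 1204, so k·149 + (9 − k)·132 ≥ 1204, giving k ≥ 1.
Exactly 1 works: 1 value at 149 and 8 at 132 total 1205; lower one of the high values by 1 (still ≥ 133) to hit 1204.

1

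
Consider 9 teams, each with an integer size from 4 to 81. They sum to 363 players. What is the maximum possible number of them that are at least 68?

Suppose k of them are at least 68. Those contribute at least 68 each and the other 9 − k at least 4 each.
So the total is at least 68k + 4(9 − k) = 36 + 64k. This must be ≤ 363, giving k ≤ 5.
k = 5 is achieved by 5 values at 68 and 4 at 4, total 356; add 7 to one value (staying below 68) to reach 363.

5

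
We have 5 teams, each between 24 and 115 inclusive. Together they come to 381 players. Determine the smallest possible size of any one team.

Minimizing one value means maximizing the remaining 4.
The other 4 can take up 4 × 115 = 460 ≥ 381 − 24, so one team can sit at its floor of 24.
Achievable: one at 24 and the other 4 totalling 357, which fits since 4 × 24 ≤ 357 ≤ 4 × 115.

24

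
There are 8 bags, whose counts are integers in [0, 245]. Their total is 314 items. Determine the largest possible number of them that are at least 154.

With k values at 154 or above and the rest at least 0, the sum is at least 0 + 154k.
Since the sum is 314, we need 154k ≤ 314, i.e. k ≤ 2.
k = 2 is achieved by 2 values at 154 and 6 at 0, total 308; add 6 to one value (staying below 154) to reach 314.

2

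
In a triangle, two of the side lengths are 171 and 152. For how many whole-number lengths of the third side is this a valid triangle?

The triangle inequality gives |171 − 152| < c < 171 + 152, i.e. 19 < c < 323.
So c can be any integer from 20 to 322: 303 values.

303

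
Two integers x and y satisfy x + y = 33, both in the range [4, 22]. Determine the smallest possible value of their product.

242

Since x + y is fixed, pushing one of them to its bound minimizes the product.
At the endpoint x = 11, y = 33 − 11 = 22, so xy = 11 × 22 = 242.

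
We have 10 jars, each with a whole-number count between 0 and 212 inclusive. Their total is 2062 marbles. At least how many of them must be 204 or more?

Suppose at most 10 − j of them reach 204; then j values are ≤ 203 and the rest ≤ 212.
The total is then ≤ 203·j + 212·(10 − j) = 2120 − 9j. For this to be ≥ 2062 we need j ≤ 6, so at least 10 − 6 = 4 must reach 204.
Exactly 4 works: 4 values at 212 and 6 at 203 total 2066; lower one of the high values by 4 (still ≥ 204) to hit 2062.

4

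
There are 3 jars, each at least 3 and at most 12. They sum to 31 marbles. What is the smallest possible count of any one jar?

7

To make one jar as small as possible, make the other 2 as large as possible.
The other 2 contribute at most 2 × 12 = 24, leaving at least 31 − 24 = 7.
Since 7 ≥ 3, this is achievable: one at 7 and 2 at 12.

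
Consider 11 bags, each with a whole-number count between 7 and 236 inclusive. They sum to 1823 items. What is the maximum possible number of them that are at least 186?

9

If k of the values are ≥ 186, the total is ≥ 186k + 7(11 − k).
Setting 186k + 7(11 − k) ≤ 1823 gives 179k ≤ 1746, so k ≤ 9.
k = 9 is achieved by 9 values at 186 and 2 at 7, total 1688; add 135 to one value (staying below 186) to reach 1823.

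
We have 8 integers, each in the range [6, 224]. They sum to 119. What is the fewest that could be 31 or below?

If only k of them are at most 31, the other 8 − k are at least 32, so the total is at least (8 − k)·32 + k·6.
This is ≤ 119, so (8 − k)·32 + 6k ≤ 119, which gives k ≥ 6.
Exactly 6 works: 6 values at 6 and 2 at 32 total 100; raise one of the low values by 19 (still ≤ 31) to hit 119.

6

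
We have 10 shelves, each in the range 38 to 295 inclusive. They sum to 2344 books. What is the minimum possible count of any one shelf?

38

Minimizing one value means maximizing the remaining 9.
The other 9 can take up 9 × 295 = 2655 ≥ 2344 − 38, so one shelf can sit at its floor of 38.
Achievable: one at 38 and the other 9 totalling 2306, which fits since 9 × 38 ≤ 2306 ≤ 9 × 295.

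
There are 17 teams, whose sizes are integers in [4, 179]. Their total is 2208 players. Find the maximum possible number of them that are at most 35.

5

Each value at 35 or below falls at least 179 − 35 = 144 short of the ceiling 179.
The ceiling total is 17 × 179 = 3043, and we need 2208, so at most ⌊(3043 − 2208)/144⌋ = 5 can be that low.
k = 5 is achieved by 5 values at 35 and 12 at 179, total 2323; lower one of the 179's by 115 (still > 35) to reach 2208.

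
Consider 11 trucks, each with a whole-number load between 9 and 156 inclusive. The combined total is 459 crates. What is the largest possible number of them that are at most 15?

8

Each value at 15 or below falls at least 156 − 15 = 141 short of the ceiling 156.
The ceiling total is 11 × 156 = 1716, and we need 459, so at most ⌊(1716 − 459)/141⌋ = 8 can be that low.
k = 8 is achieved by 8 values at 15 and 3 at 156, total 588; lower one of the 156's by 129 (still > 15) to reach 459.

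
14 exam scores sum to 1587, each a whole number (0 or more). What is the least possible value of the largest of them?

The average is 1587/14 > 113, so not all 14 can be 113 or less; the largest is ≥ 114.
Achievable: 5 of them at 114 and 9 at 113 total 1587.

114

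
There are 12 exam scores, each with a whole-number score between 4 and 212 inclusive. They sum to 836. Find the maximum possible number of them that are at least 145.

With k values at 145 or above and the rest at least 4, the sum is at least 48 + 141k.
Since the sum is 836, we need 141k ≤ 788, i.e. k ≤ 5.
k = 5 is achieved by 5 values at 145 and 7 at 4, total 753; add 83 to one value (staying below 145) to reach 836.

5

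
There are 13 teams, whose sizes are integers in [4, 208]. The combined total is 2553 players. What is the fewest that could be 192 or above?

5

If only k of them are at least 192, the other 13 − k are at most 191, so the total is at most k·208 + (13 − k)·191.
This must reach 2553, so k·208 + (13 − k)·191 ≥ 2553, giving k ≥ 5.
Exactly 5 works: 5 values at 208 and 8 at 191 total 2568; lower one of the high values by 15 (still ≥ 192) to hit 2553.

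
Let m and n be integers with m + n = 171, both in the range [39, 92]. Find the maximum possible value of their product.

With m + n fixed, mn peaks when the two are closest together.
Taking m = 85 and n = 86 (both in [39, 92]) gives mn = 7310.

7310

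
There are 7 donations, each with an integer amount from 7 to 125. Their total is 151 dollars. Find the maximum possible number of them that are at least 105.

1

If k of the values are ≥ 105, the total is ≥ 105k + 7(7 − k).
Setting 105k + 7(7 − k) ≤ 151 gives 98k ≤ 102, so k ≤ 1.
k = 1 is achieved by 1 value at 105 and 6 at 7, total 147; add 4 to one value (staying below 105) to reach 151.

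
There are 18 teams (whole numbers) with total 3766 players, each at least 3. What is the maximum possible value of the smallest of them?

The 18 values sum to 3766, so their minimum is at most ⌊3766/18⌋ = 209.
Achievable: 14 of them at 209 and 4 at 210 total 3766.

209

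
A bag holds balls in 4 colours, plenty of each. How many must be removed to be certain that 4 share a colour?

In the worst case you draw 3 of each of the 4 colours: 4 × 3 = 12.
One more forces 4 of some colour, so 12 + 1 = 13.

13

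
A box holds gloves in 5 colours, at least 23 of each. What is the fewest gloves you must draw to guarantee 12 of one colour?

56

You could draw 11 of every colour without reaching 12 of any — 55 in all.
One more forces 12 of some colour, so 55 + 1 = 56.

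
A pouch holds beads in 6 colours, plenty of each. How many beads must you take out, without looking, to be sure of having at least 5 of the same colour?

You could draw 4 of every colour without reaching 5 of any — 24 in all.
One more forces 5 of some colour, so 24 + 1 = 25.

25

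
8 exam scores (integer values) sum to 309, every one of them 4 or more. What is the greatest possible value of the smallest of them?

The average is 309/8 < 39, so some value is ≤ 38.
Equality holds with 3 values of 38 and 5 values of 39.

38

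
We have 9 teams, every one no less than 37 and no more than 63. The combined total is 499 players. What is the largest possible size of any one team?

Maximizing one value means minimizing the remaining 8.
The other 8 contribute at least 8 × 37 = 296, leaving at most 499 − 296 = 203.
But each team is capped at 63, so the maximum is 63.
Achievable: one at 63 and the other 8 totalling 436, which fits since 8 × 37 ≤ 436 ≤ 8 × 63.

63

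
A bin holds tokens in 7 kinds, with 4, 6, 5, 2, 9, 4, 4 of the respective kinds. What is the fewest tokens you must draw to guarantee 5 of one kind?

27

In the worst case you take as many as possible of each kind without reaching 5: 4 + 4 + 4 + 2 + 4 + 4 + 4 = 26.
The next one must give 5 of some kind, so 26 + 1 = 27.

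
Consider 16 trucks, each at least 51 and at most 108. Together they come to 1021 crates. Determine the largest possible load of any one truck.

108

Maximizing one value means minimizing the remaining 15.
The other 15 contribute at least 15 × 51 = 765, leaving at most 1021 − 765 = 256.
But each truck is capped at 108, so the maximum is 108.
Achievable: one at 108 and the other 15 totalling 913, which fits since 15 × 51 ≤ 913 ≤ 15 × 108.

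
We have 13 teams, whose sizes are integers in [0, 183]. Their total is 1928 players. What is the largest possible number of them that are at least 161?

11

With k values at 161 or above and the rest at least 0, the sum is at least 0 + 161k.
Since the sum is 1928, we need 161k ≤ 1928, i.e. k ≤ 11.
k = 11 is achieved by 11 values at 161 and 2 at 0, total 1771; add 157 to one value (staying below 161) to reach 1928.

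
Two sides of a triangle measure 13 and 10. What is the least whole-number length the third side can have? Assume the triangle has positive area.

The third side must exceed |13 − 10| = 3.
The smallest integer above 3 is 4.

4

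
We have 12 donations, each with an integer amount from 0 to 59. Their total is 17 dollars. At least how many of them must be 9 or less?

11

If only k of them are at most 9, the other 12 − k are at least 10, so the total is at least (12 − k)·10 + k·0.
This is ≤ 17, so (12 − k)·10 + 0k ≤ 17, which gives k ≥ 11.
Exactly 11 works: 11 values at 0 and 1 at 10 total 10; raise one of the low values by 7 (still ≤ 9) to hit 17.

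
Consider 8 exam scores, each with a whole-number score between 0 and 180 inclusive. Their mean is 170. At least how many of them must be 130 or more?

The total is 8 × 170 = 1360.
Suppose at most 8 − j of them reach 130; then j values are ≤ 129 and the rest ≤ 180.
The total is then ≤ 129·j + 180·(8 − j) = 1440 − 51j. For this to be ≥ 1360 we need j ≤ 1, so at least 8 − 1 = 7 must reach 130.
Exactly 7 works: 7 values at 180 and 1 at 129 total 1389; lower one of the high values by 29 (still ≥ 130) to hit 1360.

7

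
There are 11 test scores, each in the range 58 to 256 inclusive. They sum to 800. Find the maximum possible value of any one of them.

220

Maximizing one value means minimizing the remaining 10.
The other 10 contribute at least 10 × 58 = 580, leaving at most 800 − 580 = 220.
Since 220 ≤ 256, this is achievable: one at 220 and 10 at 58.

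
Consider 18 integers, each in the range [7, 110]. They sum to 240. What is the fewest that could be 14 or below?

4

Each value above 14 is at least 15, contributing at least 15 − 7 = 8 above the floor 7.
The sum exceeds the floor total 126 by 114, so at most ⌊114/8⌋ = 14 exceed 14, and at least 4 are ≤ 14.
Exactly 4 works: 4 values at 7 and 14 at 15 total 238; raise one of the low values by 2 (still ≤ 14) to hit 240.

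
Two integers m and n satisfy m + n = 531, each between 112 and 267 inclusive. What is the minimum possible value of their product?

Since m + n is fixed, pushing one of them to its bound minimizes the product.
At the endpoint m = 264, n = 531 − 264 = 267, so mn = 264 × 267 = 70488.

70488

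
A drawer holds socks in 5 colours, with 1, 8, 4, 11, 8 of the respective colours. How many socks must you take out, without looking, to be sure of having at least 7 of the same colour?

24

In the worst case you take as many as possible of each colour without reaching 7: 1 + 6 + 4 + 6 + 6 = 23.
The next one must give 7 of some colour, so 23 + 1 = 24.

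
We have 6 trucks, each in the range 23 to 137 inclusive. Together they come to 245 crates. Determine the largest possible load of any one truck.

To make one truck as large as possible, make the other 5 as small as possible.
The other 5 contribute at least 5 × 23 = 115, leaving at most 245 − 115 = 130.
Since 130 ≤ 137, this is achievable: one at 130 and 5 at 23.

130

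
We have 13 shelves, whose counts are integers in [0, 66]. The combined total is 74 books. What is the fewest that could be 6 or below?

If only k of them are at most 6, the other 13 − k are at least 7, so the total is at least (13 − k)·7 + k·0.
This is ≤ 74, so (13 − k)·7 + 0k ≤ 74, which gives k ≥ 3.
Exactly 3 works: 3 values at 0 and 10 at 7 total 70; raise one of the low values by 4 (still ≤ 6) to hit 74.

3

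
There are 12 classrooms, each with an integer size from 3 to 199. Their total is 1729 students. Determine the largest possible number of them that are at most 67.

Suppose k of them are at most 67. Those contribute at most 67 each and the rest at most 199 each.
So the total is at most 67k + 199(12 − k) = 2388 − 132k. This must still be ≥ 1729, so k ≤ 4.
k = 4 is achieved by 4 values at 67 and 8 at 199, total 1860; lower one of the 199's by 131 (still > 67) to reach 1729.

4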